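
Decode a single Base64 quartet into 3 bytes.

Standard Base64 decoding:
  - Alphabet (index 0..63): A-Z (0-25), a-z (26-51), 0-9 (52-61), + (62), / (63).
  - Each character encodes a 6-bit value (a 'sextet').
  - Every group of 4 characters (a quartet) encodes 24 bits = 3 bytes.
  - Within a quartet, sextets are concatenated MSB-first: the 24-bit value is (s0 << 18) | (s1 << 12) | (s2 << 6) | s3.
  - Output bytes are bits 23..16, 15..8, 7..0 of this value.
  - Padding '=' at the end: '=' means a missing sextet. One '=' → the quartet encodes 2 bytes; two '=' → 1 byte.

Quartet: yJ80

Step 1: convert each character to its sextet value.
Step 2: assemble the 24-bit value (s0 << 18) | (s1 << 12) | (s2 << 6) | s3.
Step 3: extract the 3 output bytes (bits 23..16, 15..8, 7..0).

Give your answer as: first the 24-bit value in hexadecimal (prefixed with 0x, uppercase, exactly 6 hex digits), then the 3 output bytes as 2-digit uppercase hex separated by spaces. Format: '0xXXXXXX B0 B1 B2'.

Answer: 0xC89F34 C8 9F 34

Derivation:
Sextets: y=50, J=9, 8=60, 0=52
24-bit: (50<<18) | (9<<12) | (60<<6) | 52
      = 0xC80000 | 0x009000 | 0x000F00 | 0x000034
      = 0xC89F34
Bytes: (v>>16)&0xFF=C8, (v>>8)&0xFF=9F, v&0xFF=34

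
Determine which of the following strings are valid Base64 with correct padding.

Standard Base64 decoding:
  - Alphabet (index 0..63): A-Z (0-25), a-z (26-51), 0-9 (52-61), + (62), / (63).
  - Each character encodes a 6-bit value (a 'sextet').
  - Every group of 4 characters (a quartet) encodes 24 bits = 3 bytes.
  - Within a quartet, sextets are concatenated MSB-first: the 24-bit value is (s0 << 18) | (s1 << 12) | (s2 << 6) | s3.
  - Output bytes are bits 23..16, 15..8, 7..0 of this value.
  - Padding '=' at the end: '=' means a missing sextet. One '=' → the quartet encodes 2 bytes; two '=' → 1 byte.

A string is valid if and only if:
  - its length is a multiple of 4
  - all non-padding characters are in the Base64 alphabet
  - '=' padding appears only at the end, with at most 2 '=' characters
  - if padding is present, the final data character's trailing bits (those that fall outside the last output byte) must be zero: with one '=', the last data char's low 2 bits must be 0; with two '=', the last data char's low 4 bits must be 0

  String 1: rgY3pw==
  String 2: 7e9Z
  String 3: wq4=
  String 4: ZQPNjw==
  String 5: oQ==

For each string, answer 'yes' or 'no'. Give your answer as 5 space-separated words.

String 1: 'rgY3pw==' → valid
String 2: '7e9Z' → valid
String 3: 'wq4=' → valid
String 4: 'ZQPNjw==' → valid
String 5: 'oQ==' → valid

Answer: yes yes yes yes yes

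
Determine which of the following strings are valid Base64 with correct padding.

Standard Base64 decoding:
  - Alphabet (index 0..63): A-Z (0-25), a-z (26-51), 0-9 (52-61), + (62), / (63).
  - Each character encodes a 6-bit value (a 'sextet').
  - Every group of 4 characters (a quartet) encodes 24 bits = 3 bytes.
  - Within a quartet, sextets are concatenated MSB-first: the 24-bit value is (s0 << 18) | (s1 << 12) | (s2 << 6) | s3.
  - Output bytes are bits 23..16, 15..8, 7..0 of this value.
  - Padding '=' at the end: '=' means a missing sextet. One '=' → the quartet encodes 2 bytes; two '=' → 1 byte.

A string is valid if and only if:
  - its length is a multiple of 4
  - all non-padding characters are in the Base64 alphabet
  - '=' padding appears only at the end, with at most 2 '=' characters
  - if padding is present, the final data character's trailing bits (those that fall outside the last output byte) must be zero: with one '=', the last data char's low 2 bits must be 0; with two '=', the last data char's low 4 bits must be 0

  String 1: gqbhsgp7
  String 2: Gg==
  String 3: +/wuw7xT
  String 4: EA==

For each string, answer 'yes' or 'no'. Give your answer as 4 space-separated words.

String 1: 'gqbhsgp7' → valid
String 2: 'Gg==' → valid
String 3: '+/wuw7xT' → valid
String 4: 'EA==' → valid

Answer: yes yes yes yes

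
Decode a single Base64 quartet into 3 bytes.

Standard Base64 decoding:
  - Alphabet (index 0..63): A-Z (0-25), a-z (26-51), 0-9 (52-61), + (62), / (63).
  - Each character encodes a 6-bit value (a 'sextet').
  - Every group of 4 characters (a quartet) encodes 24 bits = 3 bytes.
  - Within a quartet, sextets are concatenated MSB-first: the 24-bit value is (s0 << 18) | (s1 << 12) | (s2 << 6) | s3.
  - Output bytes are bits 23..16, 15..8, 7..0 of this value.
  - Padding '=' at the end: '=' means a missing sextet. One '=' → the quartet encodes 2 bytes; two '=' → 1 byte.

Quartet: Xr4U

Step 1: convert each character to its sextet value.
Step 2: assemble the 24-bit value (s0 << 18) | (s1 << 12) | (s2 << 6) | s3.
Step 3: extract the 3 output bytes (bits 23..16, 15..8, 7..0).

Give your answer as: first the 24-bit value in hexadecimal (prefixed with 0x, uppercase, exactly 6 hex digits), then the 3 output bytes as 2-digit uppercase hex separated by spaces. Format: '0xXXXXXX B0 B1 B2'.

Answer: 0x5EBE14 5E BE 14

Derivation:
Sextets: X=23, r=43, 4=56, U=20
24-bit: (23<<18) | (43<<12) | (56<<6) | 20
      = 0x5C0000 | 0x02B000 | 0x000E00 | 0x000014
      = 0x5EBE14
Bytes: (v>>16)&0xFF=5E, (v>>8)&0xFF=BE, v&0xFF=14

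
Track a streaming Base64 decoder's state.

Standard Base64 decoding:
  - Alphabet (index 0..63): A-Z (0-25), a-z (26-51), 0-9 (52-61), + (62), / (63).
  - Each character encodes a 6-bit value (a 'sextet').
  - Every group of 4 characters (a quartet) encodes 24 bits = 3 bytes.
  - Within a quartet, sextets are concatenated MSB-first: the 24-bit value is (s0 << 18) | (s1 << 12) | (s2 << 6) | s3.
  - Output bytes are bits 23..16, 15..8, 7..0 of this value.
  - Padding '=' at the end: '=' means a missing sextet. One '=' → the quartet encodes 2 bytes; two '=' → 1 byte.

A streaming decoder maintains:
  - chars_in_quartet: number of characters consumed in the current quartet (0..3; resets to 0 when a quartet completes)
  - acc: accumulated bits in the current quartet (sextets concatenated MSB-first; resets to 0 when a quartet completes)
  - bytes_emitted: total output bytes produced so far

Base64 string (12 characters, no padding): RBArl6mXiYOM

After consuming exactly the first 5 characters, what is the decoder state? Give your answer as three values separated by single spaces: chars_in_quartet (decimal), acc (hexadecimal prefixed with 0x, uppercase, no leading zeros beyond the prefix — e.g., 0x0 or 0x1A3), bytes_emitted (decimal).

After char 0 ('R'=17): chars_in_quartet=1 acc=0x11 bytes_emitted=0
After char 1 ('B'=1): chars_in_quartet=2 acc=0x441 bytes_emitted=0
After char 2 ('A'=0): chars_in_quartet=3 acc=0x11040 bytes_emitted=0
After char 3 ('r'=43): chars_in_quartet=4 acc=0x44102B -> emit 44 10 2B, reset; bytes_emitted=3
After char 4 ('l'=37): chars_in_quartet=1 acc=0x25 bytes_emitted=3

Answer: 1 0x25 3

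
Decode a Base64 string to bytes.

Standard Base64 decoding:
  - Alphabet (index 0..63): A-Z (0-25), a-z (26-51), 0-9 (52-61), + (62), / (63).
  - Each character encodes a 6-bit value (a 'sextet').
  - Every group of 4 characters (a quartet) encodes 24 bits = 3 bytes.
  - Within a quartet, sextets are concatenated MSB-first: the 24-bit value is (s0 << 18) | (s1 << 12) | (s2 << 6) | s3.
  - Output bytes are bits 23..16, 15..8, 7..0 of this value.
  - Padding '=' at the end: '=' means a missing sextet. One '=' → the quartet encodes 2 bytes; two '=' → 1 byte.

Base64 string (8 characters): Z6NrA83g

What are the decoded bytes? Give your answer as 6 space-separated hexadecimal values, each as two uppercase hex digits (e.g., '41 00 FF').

Answer: 67 A3 6B 03 CD E0

Derivation:
After char 0 ('Z'=25): chars_in_quartet=1 acc=0x19 bytes_emitted=0
After char 1 ('6'=58): chars_in_quartet=2 acc=0x67A bytes_emitted=0
After char 2 ('N'=13): chars_in_quartet=3 acc=0x19E8D bytes_emitted=0
After char 3 ('r'=43): chars_in_quartet=4 acc=0x67A36B -> emit 67 A3 6B, reset; bytes_emitted=3
After char 4 ('A'=0): chars_in_quartet=1 acc=0x0 bytes_emitted=3
After char 5 ('8'=60): chars_in_quartet=2 acc=0x3C bytes_emitted=3
After char 6 ('3'=55): chars_in_quartet=3 acc=0xF37 bytes_emitted=3
After char 7 ('g'=32): chars_in_quartet=4 acc=0x3CDE0 -> emit 03 CD E0, reset; bytes_emitted=6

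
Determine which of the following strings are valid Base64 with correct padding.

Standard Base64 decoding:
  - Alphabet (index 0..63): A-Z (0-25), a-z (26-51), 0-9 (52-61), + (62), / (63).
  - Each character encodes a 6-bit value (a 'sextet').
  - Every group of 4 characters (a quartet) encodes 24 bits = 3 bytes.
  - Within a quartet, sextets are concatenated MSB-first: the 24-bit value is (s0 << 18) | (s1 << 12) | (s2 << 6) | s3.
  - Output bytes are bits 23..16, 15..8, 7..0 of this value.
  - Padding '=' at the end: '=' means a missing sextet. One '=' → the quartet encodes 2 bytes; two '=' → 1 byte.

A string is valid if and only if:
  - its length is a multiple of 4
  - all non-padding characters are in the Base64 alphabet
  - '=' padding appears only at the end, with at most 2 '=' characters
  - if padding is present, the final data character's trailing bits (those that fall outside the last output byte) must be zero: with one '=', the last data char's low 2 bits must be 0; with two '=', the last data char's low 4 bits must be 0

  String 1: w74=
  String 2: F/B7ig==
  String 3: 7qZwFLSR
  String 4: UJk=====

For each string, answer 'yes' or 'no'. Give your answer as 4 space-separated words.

Answer: yes yes yes no

Derivation:
String 1: 'w74=' → valid
String 2: 'F/B7ig==' → valid
String 3: '7qZwFLSR' → valid
String 4: 'UJk=====' → invalid (5 pad chars (max 2))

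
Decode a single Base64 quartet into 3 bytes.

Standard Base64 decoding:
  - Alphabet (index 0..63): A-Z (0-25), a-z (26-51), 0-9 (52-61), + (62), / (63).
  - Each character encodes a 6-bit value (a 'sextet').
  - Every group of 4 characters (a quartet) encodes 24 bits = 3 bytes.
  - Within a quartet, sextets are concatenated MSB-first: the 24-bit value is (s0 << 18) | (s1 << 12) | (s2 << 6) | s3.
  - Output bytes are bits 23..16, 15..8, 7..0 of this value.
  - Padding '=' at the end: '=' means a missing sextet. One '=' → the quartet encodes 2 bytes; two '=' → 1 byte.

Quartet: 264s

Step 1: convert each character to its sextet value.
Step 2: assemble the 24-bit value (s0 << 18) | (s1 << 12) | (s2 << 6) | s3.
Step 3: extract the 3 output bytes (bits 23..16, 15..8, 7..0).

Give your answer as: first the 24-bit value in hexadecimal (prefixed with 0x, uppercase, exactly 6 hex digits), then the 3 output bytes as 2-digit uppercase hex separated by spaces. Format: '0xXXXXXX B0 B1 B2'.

Sextets: 2=54, 6=58, 4=56, s=44
24-bit: (54<<18) | (58<<12) | (56<<6) | 44
      = 0xD80000 | 0x03A000 | 0x000E00 | 0x00002C
      = 0xDBAE2C
Bytes: (v>>16)&0xFF=DB, (v>>8)&0xFF=AE, v&0xFF=2C

Answer: 0xDBAE2C DB AE 2C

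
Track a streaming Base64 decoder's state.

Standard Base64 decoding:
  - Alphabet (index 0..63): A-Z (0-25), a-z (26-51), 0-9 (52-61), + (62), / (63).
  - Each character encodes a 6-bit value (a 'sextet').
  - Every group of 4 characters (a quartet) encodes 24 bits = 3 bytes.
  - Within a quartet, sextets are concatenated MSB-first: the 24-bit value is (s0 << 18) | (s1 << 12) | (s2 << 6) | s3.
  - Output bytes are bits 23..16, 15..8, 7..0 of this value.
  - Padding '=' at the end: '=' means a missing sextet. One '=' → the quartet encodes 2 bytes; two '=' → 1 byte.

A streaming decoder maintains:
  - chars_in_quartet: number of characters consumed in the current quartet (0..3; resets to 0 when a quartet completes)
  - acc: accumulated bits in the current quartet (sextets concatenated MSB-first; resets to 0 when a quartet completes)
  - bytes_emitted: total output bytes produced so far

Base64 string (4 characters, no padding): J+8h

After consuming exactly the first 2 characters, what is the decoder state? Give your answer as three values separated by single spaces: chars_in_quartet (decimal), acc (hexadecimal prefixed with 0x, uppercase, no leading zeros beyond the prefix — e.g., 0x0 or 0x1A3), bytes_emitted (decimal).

After char 0 ('J'=9): chars_in_quartet=1 acc=0x9 bytes_emitted=0
After char 1 ('+'=62): chars_in_quartet=2 acc=0x27E bytes_emitted=0

Answer: 2 0x27E 0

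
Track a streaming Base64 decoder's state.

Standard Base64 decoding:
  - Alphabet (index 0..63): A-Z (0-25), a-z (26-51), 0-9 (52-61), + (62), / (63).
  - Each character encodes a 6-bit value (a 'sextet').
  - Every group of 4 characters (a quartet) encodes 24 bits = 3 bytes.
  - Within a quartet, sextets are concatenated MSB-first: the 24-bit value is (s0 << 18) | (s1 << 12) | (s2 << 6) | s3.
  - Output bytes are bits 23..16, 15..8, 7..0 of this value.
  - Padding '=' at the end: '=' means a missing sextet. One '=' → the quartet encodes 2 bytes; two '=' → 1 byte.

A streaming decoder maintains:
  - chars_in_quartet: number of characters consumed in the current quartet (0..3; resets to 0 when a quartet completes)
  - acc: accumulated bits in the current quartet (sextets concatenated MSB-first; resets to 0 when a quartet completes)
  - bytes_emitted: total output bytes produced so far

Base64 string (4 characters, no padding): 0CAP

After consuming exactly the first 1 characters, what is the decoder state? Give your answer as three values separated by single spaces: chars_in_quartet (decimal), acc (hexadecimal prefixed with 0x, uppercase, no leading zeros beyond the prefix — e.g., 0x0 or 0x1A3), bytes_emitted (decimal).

Answer: 1 0x34 0

Derivation:
After char 0 ('0'=52): chars_in_quartet=1 acc=0x34 bytes_emitted=0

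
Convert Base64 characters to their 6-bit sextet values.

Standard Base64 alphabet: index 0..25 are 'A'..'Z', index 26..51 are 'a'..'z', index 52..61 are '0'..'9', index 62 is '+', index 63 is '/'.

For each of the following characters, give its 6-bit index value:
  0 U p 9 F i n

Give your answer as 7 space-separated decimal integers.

'0': 0..9 range, 52 + ord('0') − ord('0') = 52
'U': A..Z range, ord('U') − ord('A') = 20
'p': a..z range, 26 + ord('p') − ord('a') = 41
'9': 0..9 range, 52 + ord('9') − ord('0') = 61
'F': A..Z range, ord('F') − ord('A') = 5
'i': a..z range, 26 + ord('i') − ord('a') = 34
'n': a..z range, 26 + ord('n') − ord('a') = 39

Answer: 52 20 41 61 5 34 39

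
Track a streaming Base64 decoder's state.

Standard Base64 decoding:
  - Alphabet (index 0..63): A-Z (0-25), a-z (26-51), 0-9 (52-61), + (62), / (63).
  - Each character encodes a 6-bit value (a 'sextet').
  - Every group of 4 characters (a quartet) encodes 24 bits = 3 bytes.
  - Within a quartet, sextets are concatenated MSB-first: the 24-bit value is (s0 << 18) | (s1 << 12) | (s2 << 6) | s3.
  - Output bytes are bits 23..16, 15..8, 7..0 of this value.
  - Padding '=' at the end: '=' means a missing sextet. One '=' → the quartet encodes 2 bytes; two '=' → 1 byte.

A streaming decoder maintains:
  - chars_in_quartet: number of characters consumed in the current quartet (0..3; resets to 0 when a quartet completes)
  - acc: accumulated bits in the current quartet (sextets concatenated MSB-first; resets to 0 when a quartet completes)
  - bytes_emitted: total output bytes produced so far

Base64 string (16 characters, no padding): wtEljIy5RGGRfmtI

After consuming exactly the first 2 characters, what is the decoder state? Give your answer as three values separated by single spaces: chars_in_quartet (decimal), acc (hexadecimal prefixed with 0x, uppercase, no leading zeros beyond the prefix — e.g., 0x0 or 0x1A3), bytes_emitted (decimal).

Answer: 2 0xC2D 0

Derivation:
After char 0 ('w'=48): chars_in_quartet=1 acc=0x30 bytes_emitted=0
After char 1 ('t'=45): chars_in_quartet=2 acc=0xC2D bytes_emitted=0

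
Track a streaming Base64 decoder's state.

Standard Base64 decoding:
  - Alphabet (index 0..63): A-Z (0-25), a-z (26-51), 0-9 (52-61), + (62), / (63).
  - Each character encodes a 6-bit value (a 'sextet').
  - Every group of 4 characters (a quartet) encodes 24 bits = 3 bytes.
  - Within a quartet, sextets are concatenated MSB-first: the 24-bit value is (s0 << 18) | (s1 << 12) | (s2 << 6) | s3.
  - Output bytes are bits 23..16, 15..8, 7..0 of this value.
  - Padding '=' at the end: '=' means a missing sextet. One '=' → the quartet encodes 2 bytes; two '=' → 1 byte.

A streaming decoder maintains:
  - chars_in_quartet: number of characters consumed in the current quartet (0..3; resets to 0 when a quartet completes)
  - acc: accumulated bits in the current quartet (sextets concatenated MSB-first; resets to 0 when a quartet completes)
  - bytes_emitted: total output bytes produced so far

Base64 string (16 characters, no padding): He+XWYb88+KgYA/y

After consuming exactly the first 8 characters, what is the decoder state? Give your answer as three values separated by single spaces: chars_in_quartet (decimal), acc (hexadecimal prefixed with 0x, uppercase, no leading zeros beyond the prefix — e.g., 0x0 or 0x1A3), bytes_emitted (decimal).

After char 0 ('H'=7): chars_in_quartet=1 acc=0x7 bytes_emitted=0
After char 1 ('e'=30): chars_in_quartet=2 acc=0x1DE bytes_emitted=0
After char 2 ('+'=62): chars_in_quartet=3 acc=0x77BE bytes_emitted=0
After char 3 ('X'=23): chars_in_quartet=4 acc=0x1DEF97 -> emit 1D EF 97, reset; bytes_emitted=3
After char 4 ('W'=22): chars_in_quartet=1 acc=0x16 bytes_emitted=3
After char 5 ('Y'=24): chars_in_quartet=2 acc=0x598 bytes_emitted=3
After char 6 ('b'=27): chars_in_quartet=3 acc=0x1661B bytes_emitted=3
After char 7 ('8'=60): chars_in_quartet=4 acc=0x5986FC -> emit 59 86 FC, reset; bytes_emitted=6

Answer: 0 0x0 6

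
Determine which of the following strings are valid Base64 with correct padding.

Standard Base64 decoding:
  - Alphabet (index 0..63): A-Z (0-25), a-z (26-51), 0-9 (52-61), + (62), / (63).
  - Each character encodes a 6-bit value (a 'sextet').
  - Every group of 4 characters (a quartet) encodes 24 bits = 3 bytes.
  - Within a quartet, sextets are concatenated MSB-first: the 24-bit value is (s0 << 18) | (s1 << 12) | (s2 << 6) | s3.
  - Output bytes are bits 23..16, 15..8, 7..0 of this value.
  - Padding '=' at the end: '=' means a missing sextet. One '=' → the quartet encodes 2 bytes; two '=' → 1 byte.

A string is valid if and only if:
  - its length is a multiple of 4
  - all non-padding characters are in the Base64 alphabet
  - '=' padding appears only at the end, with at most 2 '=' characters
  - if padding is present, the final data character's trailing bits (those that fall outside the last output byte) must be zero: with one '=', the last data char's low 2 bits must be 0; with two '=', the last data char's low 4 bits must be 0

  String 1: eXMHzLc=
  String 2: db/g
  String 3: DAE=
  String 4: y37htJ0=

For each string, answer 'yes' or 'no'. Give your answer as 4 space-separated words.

String 1: 'eXMHzLc=' → valid
String 2: 'db/g' → valid
String 3: 'DAE=' → valid
String 4: 'y37htJ0=' → valid

Answer: yes yes yes yes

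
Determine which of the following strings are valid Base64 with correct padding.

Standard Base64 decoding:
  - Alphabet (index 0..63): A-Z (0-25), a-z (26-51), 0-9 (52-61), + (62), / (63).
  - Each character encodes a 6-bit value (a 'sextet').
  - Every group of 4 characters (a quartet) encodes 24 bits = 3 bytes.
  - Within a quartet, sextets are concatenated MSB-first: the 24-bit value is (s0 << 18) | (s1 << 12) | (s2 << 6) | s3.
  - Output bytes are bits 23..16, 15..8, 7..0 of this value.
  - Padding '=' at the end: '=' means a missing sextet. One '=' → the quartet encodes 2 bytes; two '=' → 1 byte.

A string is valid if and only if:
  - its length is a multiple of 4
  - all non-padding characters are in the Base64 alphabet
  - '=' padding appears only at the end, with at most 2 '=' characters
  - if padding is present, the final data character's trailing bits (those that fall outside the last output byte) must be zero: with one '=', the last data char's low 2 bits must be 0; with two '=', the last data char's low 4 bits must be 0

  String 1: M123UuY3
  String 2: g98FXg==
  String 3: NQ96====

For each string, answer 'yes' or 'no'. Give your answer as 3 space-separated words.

Answer: yes yes no

Derivation:
String 1: 'M123UuY3' → valid
String 2: 'g98FXg==' → valid
String 3: 'NQ96====' → invalid (4 pad chars (max 2))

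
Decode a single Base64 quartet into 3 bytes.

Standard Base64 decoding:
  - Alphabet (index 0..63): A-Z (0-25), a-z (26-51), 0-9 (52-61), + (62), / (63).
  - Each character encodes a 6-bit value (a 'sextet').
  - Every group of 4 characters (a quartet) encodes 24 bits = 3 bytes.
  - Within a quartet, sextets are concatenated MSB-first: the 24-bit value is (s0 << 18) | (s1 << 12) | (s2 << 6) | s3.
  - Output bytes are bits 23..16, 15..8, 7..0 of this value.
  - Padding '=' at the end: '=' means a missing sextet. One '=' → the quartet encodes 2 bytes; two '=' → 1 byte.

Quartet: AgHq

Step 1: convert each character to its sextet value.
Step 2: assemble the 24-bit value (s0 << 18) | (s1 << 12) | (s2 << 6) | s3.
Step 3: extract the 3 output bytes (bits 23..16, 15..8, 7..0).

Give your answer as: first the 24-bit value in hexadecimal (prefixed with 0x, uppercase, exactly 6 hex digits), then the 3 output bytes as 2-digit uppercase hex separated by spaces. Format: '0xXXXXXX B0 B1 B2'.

Sextets: A=0, g=32, H=7, q=42
24-bit: (0<<18) | (32<<12) | (7<<6) | 42
      = 0x000000 | 0x020000 | 0x0001C0 | 0x00002A
      = 0x0201EA
Bytes: (v>>16)&0xFF=02, (v>>8)&0xFF=01, v&0xFF=EA

Answer: 0x0201EA 02 01 EA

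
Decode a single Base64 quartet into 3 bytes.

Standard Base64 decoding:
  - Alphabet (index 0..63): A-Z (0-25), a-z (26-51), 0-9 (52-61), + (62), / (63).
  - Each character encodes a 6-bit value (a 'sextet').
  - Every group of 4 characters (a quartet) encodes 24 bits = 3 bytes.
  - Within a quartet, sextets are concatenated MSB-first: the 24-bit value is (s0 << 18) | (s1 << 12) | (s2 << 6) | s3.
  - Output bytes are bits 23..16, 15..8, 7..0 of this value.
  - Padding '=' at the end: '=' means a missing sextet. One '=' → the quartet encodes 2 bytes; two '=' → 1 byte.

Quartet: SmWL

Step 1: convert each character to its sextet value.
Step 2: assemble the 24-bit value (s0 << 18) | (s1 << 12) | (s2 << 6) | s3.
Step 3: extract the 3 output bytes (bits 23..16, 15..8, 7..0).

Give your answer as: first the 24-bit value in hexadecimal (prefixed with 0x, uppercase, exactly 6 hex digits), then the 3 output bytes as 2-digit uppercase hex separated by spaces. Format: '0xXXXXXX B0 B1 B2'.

Sextets: S=18, m=38, W=22, L=11
24-bit: (18<<18) | (38<<12) | (22<<6) | 11
      = 0x480000 | 0x026000 | 0x000580 | 0x00000B
      = 0x4A658B
Bytes: (v>>16)&0xFF=4A, (v>>8)&0xFF=65, v&0xFF=8B

Answer: 0x4A658B 4A 65 8B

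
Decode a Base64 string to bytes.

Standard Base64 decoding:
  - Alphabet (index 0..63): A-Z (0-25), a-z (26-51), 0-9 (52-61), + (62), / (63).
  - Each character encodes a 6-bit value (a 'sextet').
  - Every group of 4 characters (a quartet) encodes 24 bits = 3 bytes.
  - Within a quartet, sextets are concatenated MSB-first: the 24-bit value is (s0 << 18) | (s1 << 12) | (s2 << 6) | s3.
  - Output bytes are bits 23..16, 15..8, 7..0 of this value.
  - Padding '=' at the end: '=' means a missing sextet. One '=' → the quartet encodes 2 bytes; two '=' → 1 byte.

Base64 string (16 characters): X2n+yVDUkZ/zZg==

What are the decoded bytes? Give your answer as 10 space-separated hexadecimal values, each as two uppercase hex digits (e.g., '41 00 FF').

After char 0 ('X'=23): chars_in_quartet=1 acc=0x17 bytes_emitted=0
After char 1 ('2'=54): chars_in_quartet=2 acc=0x5F6 bytes_emitted=0
After char 2 ('n'=39): chars_in_quartet=3 acc=0x17DA7 bytes_emitted=0
After char 3 ('+'=62): chars_in_quartet=4 acc=0x5F69FE -> emit 5F 69 FE, reset; bytes_emitted=3
After char 4 ('y'=50): chars_in_quartet=1 acc=0x32 bytes_emitted=3
After char 5 ('V'=21): chars_in_quartet=2 acc=0xC95 bytes_emitted=3
After char 6 ('D'=3): chars_in_quartet=3 acc=0x32543 bytes_emitted=3
After char 7 ('U'=20): chars_in_quartet=4 acc=0xC950D4 -> emit C9 50 D4, reset; bytes_emitted=6
After char 8 ('k'=36): chars_in_quartet=1 acc=0x24 bytes_emitted=6
After char 9 ('Z'=25): chars_in_quartet=2 acc=0x919 bytes_emitted=6
After char 10 ('/'=63): chars_in_quartet=3 acc=0x2467F bytes_emitted=6
After char 11 ('z'=51): chars_in_quartet=4 acc=0x919FF3 -> emit 91 9F F3, reset; bytes_emitted=9
After char 12 ('Z'=25): chars_in_quartet=1 acc=0x19 bytes_emitted=9
After char 13 ('g'=32): chars_in_quartet=2 acc=0x660 bytes_emitted=9
Padding '==': partial quartet acc=0x660 -> emit 66; bytes_emitted=10

Answer: 5F 69 FE C9 50 D4 91 9F F3 66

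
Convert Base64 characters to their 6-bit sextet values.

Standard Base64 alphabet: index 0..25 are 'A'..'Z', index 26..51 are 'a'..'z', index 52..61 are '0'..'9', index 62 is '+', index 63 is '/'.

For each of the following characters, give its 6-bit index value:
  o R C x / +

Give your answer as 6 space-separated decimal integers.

Answer: 40 17 2 49 63 62

Derivation:
'o': a..z range, 26 + ord('o') − ord('a') = 40
'R': A..Z range, ord('R') − ord('A') = 17
'C': A..Z range, ord('C') − ord('A') = 2
'x': a..z range, 26 + ord('x') − ord('a') = 49
'/': index 63
'+': index 62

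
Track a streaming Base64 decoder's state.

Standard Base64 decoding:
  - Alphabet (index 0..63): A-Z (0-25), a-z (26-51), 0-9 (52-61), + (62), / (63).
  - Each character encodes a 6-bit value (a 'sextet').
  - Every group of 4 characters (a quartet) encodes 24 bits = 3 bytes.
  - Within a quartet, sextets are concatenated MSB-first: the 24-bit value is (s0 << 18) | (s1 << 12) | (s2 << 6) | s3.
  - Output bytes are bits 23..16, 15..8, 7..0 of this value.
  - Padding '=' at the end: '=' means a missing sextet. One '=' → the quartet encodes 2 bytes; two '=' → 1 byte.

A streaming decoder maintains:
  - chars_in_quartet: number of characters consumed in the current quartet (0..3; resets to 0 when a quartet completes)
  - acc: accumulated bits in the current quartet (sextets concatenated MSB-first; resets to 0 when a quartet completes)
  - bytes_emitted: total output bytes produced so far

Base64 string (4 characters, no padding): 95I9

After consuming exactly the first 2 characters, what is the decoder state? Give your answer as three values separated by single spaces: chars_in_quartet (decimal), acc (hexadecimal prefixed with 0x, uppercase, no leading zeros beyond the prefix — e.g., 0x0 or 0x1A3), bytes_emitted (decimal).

Answer: 2 0xF79 0

Derivation:
After char 0 ('9'=61): chars_in_quartet=1 acc=0x3D bytes_emitted=0
After char 1 ('5'=57): chars_in_quartet=2 acc=0xF79 bytes_emitted=0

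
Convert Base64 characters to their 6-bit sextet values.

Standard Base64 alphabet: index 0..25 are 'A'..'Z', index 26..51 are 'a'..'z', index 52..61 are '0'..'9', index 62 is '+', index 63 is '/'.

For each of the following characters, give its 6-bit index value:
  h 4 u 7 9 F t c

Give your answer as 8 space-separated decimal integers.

'h': a..z range, 26 + ord('h') − ord('a') = 33
'4': 0..9 range, 52 + ord('4') − ord('0') = 56
'u': a..z range, 26 + ord('u') − ord('a') = 46
'7': 0..9 range, 52 + ord('7') − ord('0') = 59
'9': 0..9 range, 52 + ord('9') − ord('0') = 61
'F': A..Z range, ord('F') − ord('A') = 5
't': a..z range, 26 + ord('t') − ord('a') = 45
'c': a..z range, 26 + ord('c') − ord('a') = 28

Answer: 33 56 46 59 61 5 45 28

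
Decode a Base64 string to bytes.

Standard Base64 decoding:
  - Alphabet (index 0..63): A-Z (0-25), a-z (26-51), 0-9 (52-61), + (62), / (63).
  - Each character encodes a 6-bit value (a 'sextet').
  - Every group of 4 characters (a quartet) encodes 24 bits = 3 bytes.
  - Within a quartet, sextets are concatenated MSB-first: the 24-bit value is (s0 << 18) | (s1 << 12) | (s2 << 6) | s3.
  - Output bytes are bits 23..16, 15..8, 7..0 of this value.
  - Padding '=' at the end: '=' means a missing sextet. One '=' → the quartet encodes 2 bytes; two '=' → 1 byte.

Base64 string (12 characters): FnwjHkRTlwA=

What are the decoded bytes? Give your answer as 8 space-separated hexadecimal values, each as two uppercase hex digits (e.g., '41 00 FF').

Answer: 16 7C 23 1E 44 53 97 00

Derivation:
After char 0 ('F'=5): chars_in_quartet=1 acc=0x5 bytes_emitted=0
After char 1 ('n'=39): chars_in_quartet=2 acc=0x167 bytes_emitted=0
After char 2 ('w'=48): chars_in_quartet=3 acc=0x59F0 bytes_emitted=0
After char 3 ('j'=35): chars_in_quartet=4 acc=0x167C23 -> emit 16 7C 23, reset; bytes_emitted=3
After char 4 ('H'=7): chars_in_quartet=1 acc=0x7 bytes_emitted=3
After char 5 ('k'=36): chars_in_quartet=2 acc=0x1E4 bytes_emitted=3
After char 6 ('R'=17): chars_in_quartet=3 acc=0x7911 bytes_emitted=3
After char 7 ('T'=19): chars_in_quartet=4 acc=0x1E4453 -> emit 1E 44 53, reset; bytes_emitted=6
After char 8 ('l'=37): chars_in_quartet=1 acc=0x25 bytes_emitted=6
After char 9 ('w'=48): chars_in_quartet=2 acc=0x970 bytes_emitted=6
After char 10 ('A'=0): chars_in_quartet=3 acc=0x25C00 bytes_emitted=6
Padding '=': partial quartet acc=0x25C00 -> emit 97 00; bytes_emitted=8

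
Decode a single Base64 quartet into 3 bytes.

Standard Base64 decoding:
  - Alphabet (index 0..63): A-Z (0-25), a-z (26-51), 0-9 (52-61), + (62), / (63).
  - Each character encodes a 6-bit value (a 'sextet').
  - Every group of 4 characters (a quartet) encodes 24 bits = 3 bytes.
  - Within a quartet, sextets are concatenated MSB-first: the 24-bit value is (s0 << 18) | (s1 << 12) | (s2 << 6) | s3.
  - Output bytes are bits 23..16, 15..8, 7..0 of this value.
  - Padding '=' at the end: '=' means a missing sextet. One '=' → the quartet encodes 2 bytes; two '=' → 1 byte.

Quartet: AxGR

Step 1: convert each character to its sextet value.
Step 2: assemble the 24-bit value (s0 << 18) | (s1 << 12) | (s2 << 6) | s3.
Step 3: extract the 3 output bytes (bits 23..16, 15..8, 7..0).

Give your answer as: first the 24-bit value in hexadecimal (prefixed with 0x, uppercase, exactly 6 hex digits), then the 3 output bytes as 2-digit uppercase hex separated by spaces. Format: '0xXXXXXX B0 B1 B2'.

Answer: 0x031191 03 11 91

Derivation:
Sextets: A=0, x=49, G=6, R=17
24-bit: (0<<18) | (49<<12) | (6<<6) | 17
      = 0x000000 | 0x031000 | 0x000180 | 0x000011
      = 0x031191
Bytes: (v>>16)&0xFF=03, (v>>8)&0xFF=11, v&0xFF=91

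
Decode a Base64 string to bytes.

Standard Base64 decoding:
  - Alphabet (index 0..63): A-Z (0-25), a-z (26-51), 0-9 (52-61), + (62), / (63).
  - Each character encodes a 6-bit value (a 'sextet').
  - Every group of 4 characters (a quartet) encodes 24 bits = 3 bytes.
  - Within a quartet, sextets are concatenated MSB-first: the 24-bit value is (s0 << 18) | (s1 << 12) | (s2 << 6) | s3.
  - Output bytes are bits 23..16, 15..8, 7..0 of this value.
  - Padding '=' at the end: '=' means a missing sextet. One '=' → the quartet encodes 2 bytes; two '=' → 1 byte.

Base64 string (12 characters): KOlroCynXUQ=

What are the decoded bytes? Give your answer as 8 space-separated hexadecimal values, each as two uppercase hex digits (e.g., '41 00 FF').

After char 0 ('K'=10): chars_in_quartet=1 acc=0xA bytes_emitted=0
After char 1 ('O'=14): chars_in_quartet=2 acc=0x28E bytes_emitted=0
After char 2 ('l'=37): chars_in_quartet=3 acc=0xA3A5 bytes_emitted=0
After char 3 ('r'=43): chars_in_quartet=4 acc=0x28E96B -> emit 28 E9 6B, reset; bytes_emitted=3
After char 4 ('o'=40): chars_in_quartet=1 acc=0x28 bytes_emitted=3
After char 5 ('C'=2): chars_in_quartet=2 acc=0xA02 bytes_emitted=3
After char 6 ('y'=50): chars_in_quartet=3 acc=0x280B2 bytes_emitted=3
After char 7 ('n'=39): chars_in_quartet=4 acc=0xA02CA7 -> emit A0 2C A7, reset; bytes_emitted=6
After char 8 ('X'=23): chars_in_quartet=1 acc=0x17 bytes_emitted=6
After char 9 ('U'=20): chars_in_quartet=2 acc=0x5D4 bytes_emitted=6
After char 10 ('Q'=16): chars_in_quartet=3 acc=0x17510 bytes_emitted=6
Padding '=': partial quartet acc=0x17510 -> emit 5D 44; bytes_emitted=8

Answer: 28 E9 6B A0 2C A7 5D 44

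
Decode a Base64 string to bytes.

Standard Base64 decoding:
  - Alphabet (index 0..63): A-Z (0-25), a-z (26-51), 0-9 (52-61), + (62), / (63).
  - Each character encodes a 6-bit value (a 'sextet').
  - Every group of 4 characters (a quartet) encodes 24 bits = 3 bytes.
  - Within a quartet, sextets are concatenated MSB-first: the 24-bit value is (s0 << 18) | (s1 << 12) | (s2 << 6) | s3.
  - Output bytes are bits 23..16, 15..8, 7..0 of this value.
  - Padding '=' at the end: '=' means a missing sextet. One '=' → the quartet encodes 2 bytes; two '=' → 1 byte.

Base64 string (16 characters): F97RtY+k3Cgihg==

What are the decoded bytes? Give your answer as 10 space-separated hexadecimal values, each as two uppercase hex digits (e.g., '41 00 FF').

After char 0 ('F'=5): chars_in_quartet=1 acc=0x5 bytes_emitted=0
After char 1 ('9'=61): chars_in_quartet=2 acc=0x17D bytes_emitted=0
After char 2 ('7'=59): chars_in_quartet=3 acc=0x5F7B bytes_emitted=0
After char 3 ('R'=17): chars_in_quartet=4 acc=0x17DED1 -> emit 17 DE D1, reset; bytes_emitted=3
After char 4 ('t'=45): chars_in_quartet=1 acc=0x2D bytes_emitted=3
After char 5 ('Y'=24): chars_in_quartet=2 acc=0xB58 bytes_emitted=3
After char 6 ('+'=62): chars_in_quartet=3 acc=0x2D63E bytes_emitted=3
After char 7 ('k'=36): chars_in_quartet=4 acc=0xB58FA4 -> emit B5 8F A4, reset; bytes_emitted=6
After char 8 ('3'=55): chars_in_quartet=1 acc=0x37 bytes_emitted=6
After char 9 ('C'=2): chars_in_quartet=2 acc=0xDC2 bytes_emitted=6
After char 10 ('g'=32): chars_in_quartet=3 acc=0x370A0 bytes_emitted=6
After char 11 ('i'=34): chars_in_quartet=4 acc=0xDC2822 -> emit DC 28 22, reset; bytes_emitted=9
After char 12 ('h'=33): chars_in_quartet=1 acc=0x21 bytes_emitted=9
After char 13 ('g'=32): chars_in_quartet=2 acc=0x860 bytes_emitted=9
Padding '==': partial quartet acc=0x860 -> emit 86; bytes_emitted=10

Answer: 17 DE D1 B5 8F A4 DC 28 22 86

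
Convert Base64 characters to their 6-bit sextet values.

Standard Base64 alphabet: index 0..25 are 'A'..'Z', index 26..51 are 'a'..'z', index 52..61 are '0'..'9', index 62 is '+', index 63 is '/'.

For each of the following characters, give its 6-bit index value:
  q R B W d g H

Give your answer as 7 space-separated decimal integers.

Answer: 42 17 1 22 29 32 7

Derivation:
'q': a..z range, 26 + ord('q') − ord('a') = 42
'R': A..Z range, ord('R') − ord('A') = 17
'B': A..Z range, ord('B') − ord('A') = 1
'W': A..Z range, ord('W') − ord('A') = 22
'd': a..z range, 26 + ord('d') − ord('a') = 29
'g': a..z range, 26 + ord('g') − ord('a') = 32
'H': A..Z range, ord('H') − ord('A') = 7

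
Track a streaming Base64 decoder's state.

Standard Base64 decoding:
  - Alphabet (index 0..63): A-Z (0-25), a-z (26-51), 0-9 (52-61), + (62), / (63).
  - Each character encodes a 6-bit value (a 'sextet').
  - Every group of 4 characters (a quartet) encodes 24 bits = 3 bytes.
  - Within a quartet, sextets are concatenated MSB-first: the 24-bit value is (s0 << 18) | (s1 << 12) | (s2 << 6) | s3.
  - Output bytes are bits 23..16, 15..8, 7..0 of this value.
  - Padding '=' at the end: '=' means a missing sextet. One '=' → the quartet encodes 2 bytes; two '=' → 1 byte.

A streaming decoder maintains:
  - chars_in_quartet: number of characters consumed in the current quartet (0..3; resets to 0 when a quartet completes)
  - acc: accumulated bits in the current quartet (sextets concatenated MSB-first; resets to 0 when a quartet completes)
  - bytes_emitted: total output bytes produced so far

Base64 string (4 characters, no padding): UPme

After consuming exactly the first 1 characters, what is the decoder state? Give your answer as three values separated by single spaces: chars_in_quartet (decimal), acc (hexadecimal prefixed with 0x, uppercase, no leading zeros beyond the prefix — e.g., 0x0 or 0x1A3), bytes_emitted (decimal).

After char 0 ('U'=20): chars_in_quartet=1 acc=0x14 bytes_emitted=0

Answer: 1 0x14 0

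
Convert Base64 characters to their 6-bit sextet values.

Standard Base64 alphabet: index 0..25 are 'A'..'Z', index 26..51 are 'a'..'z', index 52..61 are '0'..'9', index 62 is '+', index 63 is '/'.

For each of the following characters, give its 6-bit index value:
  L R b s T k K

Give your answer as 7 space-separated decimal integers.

Answer: 11 17 27 44 19 36 10

Derivation:
'L': A..Z range, ord('L') − ord('A') = 11
'R': A..Z range, ord('R') − ord('A') = 17
'b': a..z range, 26 + ord('b') − ord('a') = 27
's': a..z range, 26 + ord('s') − ord('a') = 44
'T': A..Z range, ord('T') − ord('A') = 19
'k': a..z range, 26 + ord('k') − ord('a') = 36
'K': A..Z range, ord('K') − ord('A') = 10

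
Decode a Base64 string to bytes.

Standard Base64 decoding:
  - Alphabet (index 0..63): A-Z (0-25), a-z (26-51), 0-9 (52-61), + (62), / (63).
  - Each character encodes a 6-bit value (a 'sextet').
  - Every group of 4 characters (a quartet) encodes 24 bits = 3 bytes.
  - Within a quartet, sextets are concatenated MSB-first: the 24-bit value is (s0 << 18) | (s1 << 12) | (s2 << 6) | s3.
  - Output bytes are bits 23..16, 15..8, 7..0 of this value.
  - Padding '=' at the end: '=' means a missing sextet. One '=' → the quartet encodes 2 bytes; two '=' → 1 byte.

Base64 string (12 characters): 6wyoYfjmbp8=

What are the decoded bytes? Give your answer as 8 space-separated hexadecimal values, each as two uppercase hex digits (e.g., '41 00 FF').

After char 0 ('6'=58): chars_in_quartet=1 acc=0x3A bytes_emitted=0
After char 1 ('w'=48): chars_in_quartet=2 acc=0xEB0 bytes_emitted=0
After char 2 ('y'=50): chars_in_quartet=3 acc=0x3AC32 bytes_emitted=0
After char 3 ('o'=40): chars_in_quartet=4 acc=0xEB0CA8 -> emit EB 0C A8, reset; bytes_emitted=3
After char 4 ('Y'=24): chars_in_quartet=1 acc=0x18 bytes_emitted=3
After char 5 ('f'=31): chars_in_quartet=2 acc=0x61F bytes_emitted=3
After char 6 ('j'=35): chars_in_quartet=3 acc=0x187E3 bytes_emitted=3
After char 7 ('m'=38): chars_in_quartet=4 acc=0x61F8E6 -> emit 61 F8 E6, reset; bytes_emitted=6
After char 8 ('b'=27): chars_in_quartet=1 acc=0x1B bytes_emitted=6
After char 9 ('p'=41): chars_in_quartet=2 acc=0x6E9 bytes_emitted=6
After char 10 ('8'=60): chars_in_quartet=3 acc=0x1BA7C bytes_emitted=6
Padding '=': partial quartet acc=0x1BA7C -> emit 6E 9F; bytes_emitted=8

Answer: EB 0C A8 61 F8 E6 6E 9F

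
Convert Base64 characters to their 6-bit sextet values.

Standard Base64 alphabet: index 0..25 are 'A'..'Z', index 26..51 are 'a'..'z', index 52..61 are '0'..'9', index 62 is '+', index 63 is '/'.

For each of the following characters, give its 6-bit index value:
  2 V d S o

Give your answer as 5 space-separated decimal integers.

'2': 0..9 range, 52 + ord('2') − ord('0') = 54
'V': A..Z range, ord('V') − ord('A') = 21
'd': a..z range, 26 + ord('d') − ord('a') = 29
'S': A..Z range, ord('S') − ord('A') = 18
'o': a..z range, 26 + ord('o') − ord('a') = 40

Answer: 54 21 29 18 40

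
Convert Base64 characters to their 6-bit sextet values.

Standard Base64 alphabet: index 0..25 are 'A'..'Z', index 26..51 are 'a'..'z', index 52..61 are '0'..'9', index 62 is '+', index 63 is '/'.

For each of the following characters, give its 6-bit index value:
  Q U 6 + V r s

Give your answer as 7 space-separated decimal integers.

Answer: 16 20 58 62 21 43 44

Derivation:
'Q': A..Z range, ord('Q') − ord('A') = 16
'U': A..Z range, ord('U') − ord('A') = 20
'6': 0..9 range, 52 + ord('6') − ord('0') = 58
'+': index 62
'V': A..Z range, ord('V') − ord('A') = 21
'r': a..z range, 26 + ord('r') − ord('a') = 43
's': a..z range, 26 + ord('s') − ord('a') = 44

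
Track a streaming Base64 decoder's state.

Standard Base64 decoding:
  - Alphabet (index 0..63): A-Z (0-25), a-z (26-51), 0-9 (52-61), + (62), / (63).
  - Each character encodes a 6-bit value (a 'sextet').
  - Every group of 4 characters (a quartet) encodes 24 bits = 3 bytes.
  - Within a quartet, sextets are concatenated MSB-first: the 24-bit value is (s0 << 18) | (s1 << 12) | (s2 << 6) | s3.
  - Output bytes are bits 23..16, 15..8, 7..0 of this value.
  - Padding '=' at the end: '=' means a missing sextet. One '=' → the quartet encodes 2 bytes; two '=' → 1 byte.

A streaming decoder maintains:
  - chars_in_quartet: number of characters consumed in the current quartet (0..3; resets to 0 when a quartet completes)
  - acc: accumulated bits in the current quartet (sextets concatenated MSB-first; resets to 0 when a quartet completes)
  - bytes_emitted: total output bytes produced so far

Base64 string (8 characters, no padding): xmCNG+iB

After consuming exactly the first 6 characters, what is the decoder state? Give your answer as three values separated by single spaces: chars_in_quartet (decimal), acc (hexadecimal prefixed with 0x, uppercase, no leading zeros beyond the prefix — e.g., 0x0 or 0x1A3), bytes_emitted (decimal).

After char 0 ('x'=49): chars_in_quartet=1 acc=0x31 bytes_emitted=0
After char 1 ('m'=38): chars_in_quartet=2 acc=0xC66 bytes_emitted=0
After char 2 ('C'=2): chars_in_quartet=3 acc=0x31982 bytes_emitted=0
After char 3 ('N'=13): chars_in_quartet=4 acc=0xC6608D -> emit C6 60 8D, reset; bytes_emitted=3
After char 4 ('G'=6): chars_in_quartet=1 acc=0x6 bytes_emitted=3
After char 5 ('+'=62): chars_in_quartet=2 acc=0x1BE bytes_emitted=3

Answer: 2 0x1BE 3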